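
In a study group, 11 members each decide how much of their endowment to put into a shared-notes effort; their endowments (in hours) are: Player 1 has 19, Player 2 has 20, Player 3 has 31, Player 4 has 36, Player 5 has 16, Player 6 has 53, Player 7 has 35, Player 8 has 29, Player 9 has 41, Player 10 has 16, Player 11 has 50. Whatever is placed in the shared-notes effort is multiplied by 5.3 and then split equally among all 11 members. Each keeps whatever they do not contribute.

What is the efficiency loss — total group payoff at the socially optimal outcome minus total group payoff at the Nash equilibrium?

1487.80 hours

The private return per contributed unit is 5.3/11 = 0.4818 < 1 for every player regardless of endowment, so the Nash equilibrium is zero contribution and the group total is Σ E_j = 19 + 20 + 31 + 36 + 16 + 53 + 35 + 29 + 41 + 16 + 50 = 346.
Each contributed unit returns 5.300 to the group, so the social optimum is full contribution by everyone: group total = 5.300 × 346 = 1833.80.
Efficiency loss = (5.300 − 1) × 346 = 1487.80.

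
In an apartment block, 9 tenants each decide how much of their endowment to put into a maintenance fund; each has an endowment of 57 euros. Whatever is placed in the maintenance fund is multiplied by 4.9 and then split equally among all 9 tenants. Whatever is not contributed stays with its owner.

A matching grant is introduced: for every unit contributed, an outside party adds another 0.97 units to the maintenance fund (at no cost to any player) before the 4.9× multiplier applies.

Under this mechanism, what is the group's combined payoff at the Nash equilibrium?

4951.99 euros

Under the mechanism each unit contributed yields 4.9 × 1.97 / 9 = 1.0726 back to its contributor per unit of net cost, which exceeds 1, making full contribution the dominant choice for everyone.
At the Nash equilibrium everyone contributes 57. Group total payoff = 4.9 × 1.97 × 513 = 4951.99.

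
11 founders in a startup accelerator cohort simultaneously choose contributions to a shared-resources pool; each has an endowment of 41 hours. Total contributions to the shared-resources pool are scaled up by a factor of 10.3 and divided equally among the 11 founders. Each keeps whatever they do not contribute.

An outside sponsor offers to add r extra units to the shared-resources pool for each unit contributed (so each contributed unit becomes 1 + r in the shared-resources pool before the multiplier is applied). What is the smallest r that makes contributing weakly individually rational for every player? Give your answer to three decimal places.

0.068

With matching at rate r, one contributed unit becomes (1 + r) in the shared-resources pool and returns 10.3 × (1 + r) / 11 to the contributor.
Setting this equal to 1: 1 + r = 11/10.3 = 1.0680.
So the minimum matching rate is r = 1.0680 − 1 = 0.068.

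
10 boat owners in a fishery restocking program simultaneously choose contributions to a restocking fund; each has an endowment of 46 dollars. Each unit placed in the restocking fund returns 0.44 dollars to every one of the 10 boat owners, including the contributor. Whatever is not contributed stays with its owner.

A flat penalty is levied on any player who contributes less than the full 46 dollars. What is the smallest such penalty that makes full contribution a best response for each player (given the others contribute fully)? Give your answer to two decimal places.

Given the others contribute fully, the best deviation is to contribute 0 (any partial contribution still incurs the fine and gives up units whose private return 0.44 is below 1).
Deviating from 46 to 0 saves 46 dollars but forfeits the deviator's share of the drop in the restocking fund: 0.44 × 46 = 20.24.
So the deviation gain is 46 − 20.24 = 25.76, and the fine must be at least 25.76 dollars to wipe it out.

25.76 dollars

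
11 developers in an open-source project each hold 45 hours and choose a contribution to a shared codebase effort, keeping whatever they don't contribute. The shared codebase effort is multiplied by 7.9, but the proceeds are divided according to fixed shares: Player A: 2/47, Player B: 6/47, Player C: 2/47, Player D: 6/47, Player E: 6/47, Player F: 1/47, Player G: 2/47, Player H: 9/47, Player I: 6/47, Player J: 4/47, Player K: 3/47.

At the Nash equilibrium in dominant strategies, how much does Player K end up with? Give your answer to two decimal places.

Player j's private return per contributed unit is 7.9 × (j's share). Contributing is weakly dominant for j when that share is at least 1/7.9 = 0.1266, and contributing 0 is dominant otherwise.
Player B, Player D, Player E, Player H and Player I clear that bar, contributing 45 each; the remaining 6 contribute 0. Total contributed: 225.
Player K keeps 45 and receives 7.9 × 225 × 3/47 = 113.46 from the shared codebase effort, for a payoff of 158.46.

158.46 hours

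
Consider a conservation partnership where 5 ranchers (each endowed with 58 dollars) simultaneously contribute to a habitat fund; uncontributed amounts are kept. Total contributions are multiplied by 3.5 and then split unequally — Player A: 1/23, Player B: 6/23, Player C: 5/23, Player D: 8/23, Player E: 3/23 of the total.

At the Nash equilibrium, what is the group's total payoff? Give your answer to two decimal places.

Each unit j contributes comes back to j as 3.5 × (j's share), so j prefers to contribute only if that share exceeds 1/3.5 = 0.2857; otherwise keeping the unit dominates.
Only Player D (8/23) clears that bar, contributing 58; the remaining 4 contribute 0. Total contributed: 58.
The habitat fund pays out 3.5 × 58 = 203.00 in total (split across the unequal shares, but the aggregate is all that matters for the group sum).
The 4 free-riders keep 58 each, adding 232. Group total = 232 + 203.00 = 435.00.

435.00 dollars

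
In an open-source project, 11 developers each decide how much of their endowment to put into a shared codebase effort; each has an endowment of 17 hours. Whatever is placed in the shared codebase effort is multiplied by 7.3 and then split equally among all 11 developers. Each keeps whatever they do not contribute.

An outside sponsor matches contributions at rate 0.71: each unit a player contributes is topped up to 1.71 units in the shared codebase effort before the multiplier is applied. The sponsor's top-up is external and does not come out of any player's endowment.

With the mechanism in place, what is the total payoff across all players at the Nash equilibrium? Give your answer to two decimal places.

With the mechanism, a contributed unit returns 7.3 × 1.71 / 11 = 1.1348 per unit of net cost to the contributor — now above 1 — so contributing fully is weakly dominant for every player.
At the Nash equilibrium everyone contributes 17. Group total payoff = 7.3 × 1.71 × 187 = 2334.32.

2334.32 hours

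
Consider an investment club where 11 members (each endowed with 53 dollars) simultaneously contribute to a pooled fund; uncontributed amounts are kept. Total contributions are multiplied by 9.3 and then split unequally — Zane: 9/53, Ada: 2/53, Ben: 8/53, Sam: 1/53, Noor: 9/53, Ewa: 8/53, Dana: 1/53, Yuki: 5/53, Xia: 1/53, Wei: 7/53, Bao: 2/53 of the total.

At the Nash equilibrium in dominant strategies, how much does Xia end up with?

A player with share s gets back 9.3·s per unit contributed, so full contribution is dominant for anyone with s > 1/9.3 = 0.1075 and zero contribution is dominant for anyone below.
Zane, Ben, Noor, Ewa and Wei clear that bar, contributing 53 each; the remaining 6 contribute 0. Total contributed: 265.
Xia keeps 53 and receives 9.3 × 265 × 1/53 = 46.50 from the pooled fund, for a payoff of 99.50.

99.50 dollars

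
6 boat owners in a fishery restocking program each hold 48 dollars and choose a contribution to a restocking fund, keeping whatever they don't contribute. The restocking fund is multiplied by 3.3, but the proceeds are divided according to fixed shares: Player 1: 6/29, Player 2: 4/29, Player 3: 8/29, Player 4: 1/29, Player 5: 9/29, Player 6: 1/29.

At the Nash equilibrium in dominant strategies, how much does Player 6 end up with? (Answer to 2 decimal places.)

A player with share s gets back 3.3·s per unit contributed, so full contribution is dominant for anyone with s > 1/3.3 = 0.3030 and zero contribution is dominant for anyone below.
Only Player 5 (9/29) clears that bar, contributing 48; the remaining 5 contribute 0. Total contributed: 48.
Player 6 keeps 48 and receives 3.3 × 48 × 1/29 = 5.46 from the restocking fund, for a payoff of 53.46.

53.46 dollars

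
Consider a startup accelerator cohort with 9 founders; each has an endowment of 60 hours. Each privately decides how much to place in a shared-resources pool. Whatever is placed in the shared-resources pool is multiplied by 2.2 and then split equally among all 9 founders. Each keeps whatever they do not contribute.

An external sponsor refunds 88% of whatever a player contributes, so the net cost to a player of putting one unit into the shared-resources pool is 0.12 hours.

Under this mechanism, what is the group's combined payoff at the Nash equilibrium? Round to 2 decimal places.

Under the mechanism each unit contributed yields (2.2/9) / 0.12 = 2.0370 back to its contributor per unit of net cost, which exceeds 1, making full contribution the dominant choice for everyone.
So the Nash equilibrium is full contribution by all 9; the group earns 9 × (60 × 0.88 + 2.2 × 60) = 1663.20.

1663.20 hours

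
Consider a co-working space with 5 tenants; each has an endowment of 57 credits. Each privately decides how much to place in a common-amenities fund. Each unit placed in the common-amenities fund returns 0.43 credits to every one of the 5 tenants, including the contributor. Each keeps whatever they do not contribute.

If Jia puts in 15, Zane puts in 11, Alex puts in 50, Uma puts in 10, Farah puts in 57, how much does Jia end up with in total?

103.49 credits

Total contributed: 15 + 11 + 50 + 10 + 57 = 143.
Each receives 0.43 × 143 = 61.49 from the common-amenities fund.
Jia keeps 57 − 15 = 42, so Jia's payoff is 42 + 61.49 = 103.49.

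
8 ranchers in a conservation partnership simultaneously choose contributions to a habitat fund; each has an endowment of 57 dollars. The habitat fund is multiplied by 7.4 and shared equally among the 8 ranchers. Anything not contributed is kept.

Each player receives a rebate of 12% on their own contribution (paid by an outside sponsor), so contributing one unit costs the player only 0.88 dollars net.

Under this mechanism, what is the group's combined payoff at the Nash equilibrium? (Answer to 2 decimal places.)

3429.12 dollars

Under the mechanism each unit contributed yields (7.4/8) / 0.88 = 1.0511 back to its contributor per unit of net cost, which exceeds 1, making full contribution the dominant choice for everyone.
So the Nash equilibrium is full contribution by all 8; the group earns 8 × (57 × 0.12 + 7.4 × 57) = 3429.12.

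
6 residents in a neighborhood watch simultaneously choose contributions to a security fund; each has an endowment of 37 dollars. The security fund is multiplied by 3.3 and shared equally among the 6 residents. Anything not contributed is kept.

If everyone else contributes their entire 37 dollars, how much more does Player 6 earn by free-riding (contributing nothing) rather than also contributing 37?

Switching from a contribution of 37 to 0 lets Player 6 keep an extra 37 dollars, but lowers the security fund by 37, which costs Player 6 their own share of that drop: 3.3/6 × 37 = 20.35.
Net gain = 37 − 20.35 = 16.65. The private return per contributed unit (0.5500) is below 1, so free-riding is indeed the best response regardless of what the others do.

16.65 dollars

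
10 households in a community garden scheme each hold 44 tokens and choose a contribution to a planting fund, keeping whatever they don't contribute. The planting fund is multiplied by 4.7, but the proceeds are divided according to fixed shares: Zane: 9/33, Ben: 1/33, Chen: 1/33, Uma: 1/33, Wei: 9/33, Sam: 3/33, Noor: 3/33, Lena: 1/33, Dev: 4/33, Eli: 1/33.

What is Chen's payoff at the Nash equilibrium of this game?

56.53 tokens

Each unit j contributes comes back to j as 4.7 × (j's share), so j prefers to contribute only if that share exceeds 1/4.7 = 0.2128; otherwise keeping the unit dominates.
The shares above 0.2128 belong to Zane and Wei, contributing 44 each; the remaining 8 contribute 0. Total contributed: 88.
Chen keeps 44 and receives 4.7 × 88 × 1/33 = 12.53 from the planting fund, for a payoff of 56.53.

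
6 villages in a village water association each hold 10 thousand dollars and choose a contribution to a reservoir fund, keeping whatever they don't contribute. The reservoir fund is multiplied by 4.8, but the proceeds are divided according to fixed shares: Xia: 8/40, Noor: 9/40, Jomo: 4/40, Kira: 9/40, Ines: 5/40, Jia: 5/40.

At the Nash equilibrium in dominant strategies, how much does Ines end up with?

22.00 thousand dollars

A player with share s gets back 4.8·s per unit contributed, so full contribution is dominant for anyone with s > 1/4.8 = 0.2083 and zero contribution is dominant for anyone below.
Noor and Kira are above the threshold, contributing 10 each; the remaining 4 contribute 0. Total contributed: 20.
Ines keeps 10 and receives 4.8 × 20 × 5/40 = 12.00 from the reservoir fund, for a payoff of 22.00.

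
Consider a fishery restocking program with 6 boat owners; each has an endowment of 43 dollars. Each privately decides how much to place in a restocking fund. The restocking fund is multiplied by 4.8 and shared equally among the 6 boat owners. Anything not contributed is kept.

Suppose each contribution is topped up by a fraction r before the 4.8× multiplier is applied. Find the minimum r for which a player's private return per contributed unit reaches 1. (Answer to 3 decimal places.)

0.250

With matching at rate r, one contributed unit becomes (1 + r) in the restocking fund and returns 4.8 × (1 + r) / 6 to the contributor.
Setting this equal to 1: 1 + r = 6/4.8 = 1.2500.
So the minimum matching rate is r = 1.2500 − 1 = 0.250.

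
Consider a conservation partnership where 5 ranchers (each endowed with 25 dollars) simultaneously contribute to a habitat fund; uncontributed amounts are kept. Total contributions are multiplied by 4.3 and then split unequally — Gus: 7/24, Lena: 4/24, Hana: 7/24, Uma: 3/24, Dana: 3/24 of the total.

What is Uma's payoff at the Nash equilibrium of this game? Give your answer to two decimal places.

51.88 dollars

Each unit j contributes comes back to j as 4.3 × (j's share), so j prefers to contribute only if that share exceeds 1/4.3 = 0.2326; otherwise keeping the unit dominates.
The shares above 0.2326 belong to Gus and Hana, contributing 25 each; the remaining 3 contribute 0. Total contributed: 50.
Uma keeps 25 and receives 4.3 × 50 × 3/24 = 26.88 from the habitat fund, for a payoff of 51.88.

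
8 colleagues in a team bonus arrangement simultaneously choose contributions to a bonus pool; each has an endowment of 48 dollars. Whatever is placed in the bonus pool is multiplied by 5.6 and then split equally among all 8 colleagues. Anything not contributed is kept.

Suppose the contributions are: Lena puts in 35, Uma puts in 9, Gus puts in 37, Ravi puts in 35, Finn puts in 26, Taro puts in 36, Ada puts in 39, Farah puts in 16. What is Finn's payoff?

Total contributed: 35 + 9 + 37 + 35 + 26 + 36 + 39 + 16 = 233.
Each receives 5.6 × 233 / 8 = 163.10 from the bonus pool.
Finn keeps 48 − 26 = 22, so Finn's payoff is 22 + 163.10 = 185.10.

185.10 dollars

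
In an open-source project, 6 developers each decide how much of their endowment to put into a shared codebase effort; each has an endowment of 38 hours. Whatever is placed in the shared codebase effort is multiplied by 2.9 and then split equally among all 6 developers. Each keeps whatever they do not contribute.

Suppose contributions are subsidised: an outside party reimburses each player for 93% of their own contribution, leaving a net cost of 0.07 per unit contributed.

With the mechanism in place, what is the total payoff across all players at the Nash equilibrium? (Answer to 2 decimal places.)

873.24 hours

The effective private return per unit is now (2.9/6) / 0.07 = 6.9048 > 1, so every player's dominant strategy flips to full contribution.
At the Nash equilibrium everyone contributes 38. Group total payoff = 6 × (38 × 0.93 + 2.9 × 38) = 873.24.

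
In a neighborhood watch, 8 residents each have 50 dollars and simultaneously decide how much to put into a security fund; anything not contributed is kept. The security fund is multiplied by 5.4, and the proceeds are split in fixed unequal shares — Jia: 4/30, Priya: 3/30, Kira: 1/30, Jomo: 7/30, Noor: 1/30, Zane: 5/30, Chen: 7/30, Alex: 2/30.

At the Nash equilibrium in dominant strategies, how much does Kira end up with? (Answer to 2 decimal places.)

68.00 dollars

Each unit j contributes comes back to j as 5.4 × (j's share), so j prefers to contribute only if that share exceeds 1/5.4 = 0.1852; otherwise keeping the unit dominates.
The shares above 0.1852 belong to Jomo and Chen, contributing 50 each; the remaining 6 contribute 0. Total contributed: 100.
Kira keeps 50 and receives 5.4 × 100 × 1/30 = 18.00 from the security fund, for a payoff of 68.00.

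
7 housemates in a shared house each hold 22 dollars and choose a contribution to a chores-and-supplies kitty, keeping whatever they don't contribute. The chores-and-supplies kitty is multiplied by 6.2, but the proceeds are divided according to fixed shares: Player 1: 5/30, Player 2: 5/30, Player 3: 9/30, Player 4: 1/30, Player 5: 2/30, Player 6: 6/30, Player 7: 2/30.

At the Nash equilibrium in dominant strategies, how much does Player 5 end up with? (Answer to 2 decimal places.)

58.37 dollars

Player j's private return per contributed unit is 6.2 × (j's share). Contributing is weakly dominant for j when that share is at least 1/6.2 = 0.1613, and contributing 0 is dominant otherwise.
Player 1, Player 2, Player 3 and Player 6 clear that bar, contributing 22 each; the remaining 3 contribute 0. Total contributed: 88.
Player 5 keeps 22 and receives 6.2 × 88 × 2/30 = 36.37 from the chores-and-supplies kitty, for a payoff of 58.37.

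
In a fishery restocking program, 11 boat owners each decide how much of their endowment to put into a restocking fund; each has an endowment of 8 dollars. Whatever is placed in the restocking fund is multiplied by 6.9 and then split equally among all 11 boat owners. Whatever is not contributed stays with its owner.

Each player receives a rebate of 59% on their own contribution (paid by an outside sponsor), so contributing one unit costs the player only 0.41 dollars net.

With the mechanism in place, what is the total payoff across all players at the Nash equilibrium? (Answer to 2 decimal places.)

The effective private return per unit is now (6.9/11) / 0.41 = 1.5299 > 1, so every player's dominant strategy flips to full contribution.
So the Nash equilibrium is full contribution by all 11; the group earns 11 × (8 × 0.59 + 6.9 × 8) = 659.12.

659.12 dollars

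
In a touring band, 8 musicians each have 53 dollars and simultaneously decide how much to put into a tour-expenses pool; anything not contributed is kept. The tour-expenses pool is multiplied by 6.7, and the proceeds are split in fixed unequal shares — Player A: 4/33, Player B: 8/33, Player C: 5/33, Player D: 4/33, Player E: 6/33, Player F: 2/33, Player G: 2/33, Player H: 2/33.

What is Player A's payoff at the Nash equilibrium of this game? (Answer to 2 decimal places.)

Each unit j contributes comes back to j as 6.7 × (j's share), so j prefers to contribute only if that share exceeds 1/6.7 = 0.1493; otherwise keeping the unit dominates.
Player B, Player C and Player E are above the threshold, contributing 53 each; the remaining 5 contribute 0. Total contributed: 159.
Player A keeps 53 and receives 6.7 × 159 × 4/33 = 129.13 from the tour-expenses pool, for a payoff of 182.13.

182.13 dollars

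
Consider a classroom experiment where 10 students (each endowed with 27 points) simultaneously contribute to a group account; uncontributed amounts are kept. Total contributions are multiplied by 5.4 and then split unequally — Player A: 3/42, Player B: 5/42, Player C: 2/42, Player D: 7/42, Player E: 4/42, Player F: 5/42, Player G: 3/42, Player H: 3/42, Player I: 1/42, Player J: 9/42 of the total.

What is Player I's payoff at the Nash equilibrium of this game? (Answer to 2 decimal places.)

30.47 points

Player j's private return per contributed unit is 5.4 × (j's share). Contributing is weakly dominant for j when that share is at least 1/5.4 = 0.1852, and contributing 0 is dominant otherwise.
Player J alone (share 9/42) is above the threshold, contributing 27; the remaining 9 contribute 0. Total contributed: 27.
Player I keeps 27 and receives 5.4 × 27 × 1/42 = 3.47 from the group account, for a payoff of 30.47.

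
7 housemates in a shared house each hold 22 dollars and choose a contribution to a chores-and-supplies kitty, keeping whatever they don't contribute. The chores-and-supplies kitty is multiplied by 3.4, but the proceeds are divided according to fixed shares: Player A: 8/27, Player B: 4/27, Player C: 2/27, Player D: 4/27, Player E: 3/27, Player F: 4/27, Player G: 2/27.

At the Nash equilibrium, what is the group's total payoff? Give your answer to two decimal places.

Each unit j contributes comes back to j as 3.4 × (j's share), so j prefers to contribute only if that share exceeds 1/3.4 = 0.2941; otherwise keeping the unit dominates.
Player A alone (share 8/27) is above the threshold, contributing 22; the remaining 6 contribute 0. Total contributed: 22.
The chores-and-supplies kitty pays out 3.4 × 22 = 74.80 in total (split across the unequal shares, but the aggregate is all that matters for the group sum).
The 6 free-riders keep 22 each, adding 132. Group total = 132 + 74.80 = 206.80.

206.80 dollars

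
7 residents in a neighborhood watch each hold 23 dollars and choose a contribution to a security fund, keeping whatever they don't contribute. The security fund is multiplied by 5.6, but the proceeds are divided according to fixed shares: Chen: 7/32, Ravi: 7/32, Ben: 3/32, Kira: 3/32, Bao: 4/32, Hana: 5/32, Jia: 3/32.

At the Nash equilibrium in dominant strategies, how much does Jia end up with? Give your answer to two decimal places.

47.15 dollars

Player j's private return per contributed unit is 5.6 × (j's share). Contributing is weakly dominant for j when that share is at least 1/5.6 = 0.1786, and contributing 0 is dominant otherwise.
The shares above 0.1786 belong to Chen and Ravi, contributing 23 each; the remaining 5 contribute 0. Total contributed: 46.
Jia keeps 23 and receives 5.6 × 46 × 3/32 = 24.15 from the security fund, for a payoff of 47.15.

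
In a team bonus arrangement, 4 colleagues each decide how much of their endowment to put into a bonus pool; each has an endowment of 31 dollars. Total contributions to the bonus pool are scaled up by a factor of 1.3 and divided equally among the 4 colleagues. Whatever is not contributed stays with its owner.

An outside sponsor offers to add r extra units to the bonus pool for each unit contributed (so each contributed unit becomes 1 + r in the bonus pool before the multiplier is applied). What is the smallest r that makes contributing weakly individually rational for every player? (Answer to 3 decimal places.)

With matching at rate r, one contributed unit becomes (1 + r) in the bonus pool and returns 1.3 × (1 + r) / 4 to the contributor.
Setting this equal to 1: 1 + r = 4/1.3 = 3.0769.
So the minimum matching rate is r = 3.0769 − 1 = 2.077.

2.077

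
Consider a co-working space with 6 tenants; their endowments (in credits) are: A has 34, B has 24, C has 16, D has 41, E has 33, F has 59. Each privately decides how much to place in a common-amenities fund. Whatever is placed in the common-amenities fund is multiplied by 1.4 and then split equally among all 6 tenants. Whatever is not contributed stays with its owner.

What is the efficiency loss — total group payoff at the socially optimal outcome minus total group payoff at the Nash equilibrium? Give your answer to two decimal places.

82.80 credits

The private return per contributed unit is 1.4/6 = 0.2333 < 1 for every player regardless of endowment, so the Nash equilibrium is zero contribution and the group total is Σ E_j = 34 + 24 + 16 + 41 + 33 + 59 = 207.
Each contributed unit returns 1.400 to the group, so the social optimum is full contribution by everyone: group total = 1.400 × 207 = 289.80.
Efficiency loss = (1.400 − 1) × 207 = 82.80.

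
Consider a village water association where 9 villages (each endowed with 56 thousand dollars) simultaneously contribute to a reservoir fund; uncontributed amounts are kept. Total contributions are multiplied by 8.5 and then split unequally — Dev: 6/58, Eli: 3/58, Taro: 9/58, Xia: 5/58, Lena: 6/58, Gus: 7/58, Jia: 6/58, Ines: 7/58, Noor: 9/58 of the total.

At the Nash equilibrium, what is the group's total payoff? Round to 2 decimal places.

Player j's private return per contributed unit is 8.5 × (j's share). Contributing is weakly dominant for j when that share is at least 1/8.5 = 0.1176, and contributing 0 is dominant otherwise.
The shares above 0.1176 belong to Taro, Gus, Ines and Noor, contributing 56 each; the remaining 5 contribute 0. Total contributed: 224.
The reservoir fund pays out 8.5 × 224 = 1904.00 in total (split across the unequal shares, but the aggregate is all that matters for the group sum).
The 5 free-riders keep 56 each, adding 280. Group total = 280 + 1904.00 = 2184.00.

2184.00 thousand dollars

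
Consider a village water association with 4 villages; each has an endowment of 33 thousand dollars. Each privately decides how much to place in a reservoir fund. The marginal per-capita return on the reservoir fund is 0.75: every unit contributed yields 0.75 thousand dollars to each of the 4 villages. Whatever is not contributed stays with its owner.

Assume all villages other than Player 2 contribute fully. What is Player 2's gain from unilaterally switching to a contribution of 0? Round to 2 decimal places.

Switching from a contribution of 33 to 0 lets Player 2 keep an extra 33 thousand dollars, but lowers the reservoir fund by 33, which costs Player 2 their own share of that drop: 0.75 × 33 = 24.75.
Net gain = 33 − 24.75 = 8.25. The private return per contributed unit (0.75) is below 1, so free-riding is indeed the best response regardless of what the others do.

8.25 thousand dollars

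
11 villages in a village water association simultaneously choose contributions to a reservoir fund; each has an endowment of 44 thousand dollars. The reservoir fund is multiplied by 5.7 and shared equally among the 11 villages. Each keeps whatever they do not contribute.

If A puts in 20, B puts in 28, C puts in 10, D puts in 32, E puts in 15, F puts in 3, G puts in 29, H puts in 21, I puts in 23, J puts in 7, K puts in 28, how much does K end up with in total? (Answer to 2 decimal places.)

127.93 thousand dollars

Total contributed: 20 + 28 + 10 + 32 + 15 + 3 + 29 + 21 + 23 + 7 + 28 = 216.
Each receives 5.7 × 216 / 11 = 111.93 from the reservoir fund.
K keeps 44 − 28 = 16, so K's payoff is 16 + 111.93 = 127.93.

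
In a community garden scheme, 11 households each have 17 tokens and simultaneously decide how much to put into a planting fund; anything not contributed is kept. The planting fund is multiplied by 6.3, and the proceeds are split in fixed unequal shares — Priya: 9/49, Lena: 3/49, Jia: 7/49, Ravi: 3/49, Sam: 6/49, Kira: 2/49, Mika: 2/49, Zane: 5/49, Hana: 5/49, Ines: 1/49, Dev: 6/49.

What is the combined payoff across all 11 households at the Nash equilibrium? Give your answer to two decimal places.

277.10 tokens

Player j's private return per contributed unit is 6.3 × (j's share). Contributing is weakly dominant for j when that share is at least 1/6.3 = 0.1587, and contributing 0 is dominant otherwise.
The only share above 0.1587 is Priya's 9/49, contributing 17; the remaining 10 contribute 0. Total contributed: 17.
The planting fund pays out 6.3 × 17 = 107.10 in total (split across the unequal shares, but the aggregate is all that matters for the group sum).
The 10 free-riders keep 17 each, adding 170. Group total = 170 + 107.10 = 277.10.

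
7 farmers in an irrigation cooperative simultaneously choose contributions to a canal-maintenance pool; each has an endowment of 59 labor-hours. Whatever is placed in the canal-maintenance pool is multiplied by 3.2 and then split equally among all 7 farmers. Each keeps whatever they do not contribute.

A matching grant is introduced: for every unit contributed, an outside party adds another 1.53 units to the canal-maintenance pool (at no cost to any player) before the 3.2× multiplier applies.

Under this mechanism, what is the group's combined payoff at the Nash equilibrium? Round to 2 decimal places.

3343.65 labor-hours

The effective private return per unit is now 3.2 × 2.53 / 7 = 1.1566 > 1, so every player's dominant strategy flips to full contribution.
So the Nash equilibrium is full contribution by all 7; the group earns 3.2 × 2.53 × 413 = 3343.65.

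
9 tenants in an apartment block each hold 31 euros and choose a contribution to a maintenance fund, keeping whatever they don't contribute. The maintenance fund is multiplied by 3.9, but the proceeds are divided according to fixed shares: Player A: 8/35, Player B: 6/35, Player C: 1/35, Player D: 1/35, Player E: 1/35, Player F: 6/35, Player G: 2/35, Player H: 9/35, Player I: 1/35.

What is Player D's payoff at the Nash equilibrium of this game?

Each unit j contributes comes back to j as 3.9 × (j's share), so j prefers to contribute only if that share exceeds 1/3.9 = 0.2564; otherwise keeping the unit dominates.
The only share above 0.2564 is Player H's 9/35, contributing 31; the remaining 8 contribute 0. Total contributed: 31.
Player D keeps 31 and receives 3.9 × 31 × 1/35 = 3.45 from the maintenance fund, for a payoff of 34.45.

34.45 euros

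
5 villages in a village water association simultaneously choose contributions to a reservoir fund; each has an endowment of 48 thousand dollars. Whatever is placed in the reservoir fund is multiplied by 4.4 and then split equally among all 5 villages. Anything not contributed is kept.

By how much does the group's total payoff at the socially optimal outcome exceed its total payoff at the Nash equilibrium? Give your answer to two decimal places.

Each contributed unit returns 4.4/5 = 0.8800 to its contributor — below 1 — so contributing 0 is dominant for every player. At the Nash equilibrium everyone keeps their 48, and the group total is 5 × 48 = 240.
Each contributed unit returns 4.400 to the group as a whole (0.8800 to each of 5 players), which exceeds 1, so the social optimum is full contribution: group total = 4.400 × 240 = 1056.00.
Efficiency loss = 1056.00 − 240 = 816.00.

816.00 thousand dollars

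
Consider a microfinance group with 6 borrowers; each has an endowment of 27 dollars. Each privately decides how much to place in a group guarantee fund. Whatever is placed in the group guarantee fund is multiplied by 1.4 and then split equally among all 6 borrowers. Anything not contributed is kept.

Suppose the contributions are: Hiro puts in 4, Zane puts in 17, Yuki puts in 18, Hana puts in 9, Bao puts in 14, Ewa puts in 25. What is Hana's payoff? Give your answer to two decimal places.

38.30 dollars

Total contributed: 4 + 17 + 18 + 9 + 14 + 25 = 87.
Each receives 1.4 × 87 / 6 = 20.30 from the group guarantee fund.
Hana keeps 27 − 9 = 18, so Hana's payoff is 18 + 20.30 = 38.30.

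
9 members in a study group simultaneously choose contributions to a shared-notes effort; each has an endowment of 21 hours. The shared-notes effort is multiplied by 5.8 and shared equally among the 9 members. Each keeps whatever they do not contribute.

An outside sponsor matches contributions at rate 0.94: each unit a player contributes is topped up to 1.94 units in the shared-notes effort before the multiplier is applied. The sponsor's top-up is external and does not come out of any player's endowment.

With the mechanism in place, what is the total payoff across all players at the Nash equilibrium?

With the mechanism, a contributed unit returns 5.8 × 1.94 / 9 = 1.2502 per unit of net cost to the contributor — now above 1 — so contributing fully is weakly dominant for every player.
So the Nash equilibrium is full contribution by all 9; the group earns 5.8 × 1.94 × 189 = 2126.63.

2126.63 hours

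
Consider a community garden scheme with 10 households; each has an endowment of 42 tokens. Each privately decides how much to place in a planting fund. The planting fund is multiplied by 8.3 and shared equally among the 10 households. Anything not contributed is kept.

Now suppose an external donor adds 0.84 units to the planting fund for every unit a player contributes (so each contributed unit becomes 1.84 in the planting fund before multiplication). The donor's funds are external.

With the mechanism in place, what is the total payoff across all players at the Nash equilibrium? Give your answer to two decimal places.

6414.24 tokens

Under the mechanism each unit contributed yields 8.3 × 1.84 / 10 = 1.5272 back to its contributor per unit of net cost, which exceeds 1, making full contribution the dominant choice for everyone.
At the Nash equilibrium everyone contributes 42. Group total payoff = 8.3 × 1.84 × 420 = 6414.24.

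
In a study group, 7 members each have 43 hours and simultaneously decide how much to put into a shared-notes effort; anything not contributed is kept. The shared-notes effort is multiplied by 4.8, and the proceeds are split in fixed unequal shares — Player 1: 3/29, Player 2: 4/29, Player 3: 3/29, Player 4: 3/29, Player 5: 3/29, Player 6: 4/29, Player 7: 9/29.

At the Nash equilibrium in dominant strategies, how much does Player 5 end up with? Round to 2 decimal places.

Each unit j contributes comes back to j as 4.8 × (j's share), so j prefers to contribute only if that share exceeds 1/4.8 = 0.2083; otherwise keeping the unit dominates.
Only Player 7 (9/29) clears that bar, contributing 43; the remaining 6 contribute 0. Total contributed: 43.
Player 5 keeps 43 and receives 4.8 × 43 × 3/29 = 21.35 from the shared-notes effort, for a payoff of 64.35.

64.35 hours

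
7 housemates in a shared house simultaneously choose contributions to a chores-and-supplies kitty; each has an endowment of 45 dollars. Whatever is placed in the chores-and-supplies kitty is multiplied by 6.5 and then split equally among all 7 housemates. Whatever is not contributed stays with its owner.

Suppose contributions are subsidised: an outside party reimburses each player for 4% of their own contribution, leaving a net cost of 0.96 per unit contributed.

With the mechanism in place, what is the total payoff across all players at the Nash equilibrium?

With the mechanism, a contributed unit returns (6.5/7) / 0.96 = 0.9673 per unit of net cost — still below 1 — so contributing 0 remains dominant for every player.
Everyone keeps their endowment and the group total is 7 × 45 = 315.

315.00 dollars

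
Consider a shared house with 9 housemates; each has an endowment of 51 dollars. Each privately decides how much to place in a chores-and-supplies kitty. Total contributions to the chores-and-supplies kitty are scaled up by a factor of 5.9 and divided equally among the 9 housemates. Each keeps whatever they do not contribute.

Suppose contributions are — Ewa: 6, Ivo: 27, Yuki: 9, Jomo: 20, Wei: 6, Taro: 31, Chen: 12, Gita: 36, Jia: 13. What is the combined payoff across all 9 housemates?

Total contributed: 6 + 27 + 9 + 20 + 6 + 31 + 12 + 36 + 13 = 160; total kept: 9 × 51 − 160 = 299.
The chores-and-supplies kitty pays out 5.9 × 160 = 944.00 in aggregate.
Group total = 299 + 944.00 = 1243.00.

1243.00 dollars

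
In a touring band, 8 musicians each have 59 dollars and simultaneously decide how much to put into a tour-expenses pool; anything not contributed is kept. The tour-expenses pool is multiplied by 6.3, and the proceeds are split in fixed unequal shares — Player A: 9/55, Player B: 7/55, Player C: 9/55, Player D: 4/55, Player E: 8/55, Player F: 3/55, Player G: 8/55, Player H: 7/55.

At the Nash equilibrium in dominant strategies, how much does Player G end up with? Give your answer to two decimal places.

167.13 dollars

Player j's private return per contributed unit is 6.3 × (j's share). Contributing is weakly dominant for j when that share is at least 1/6.3 = 0.1587, and contributing 0 is dominant otherwise.
Player A and Player C are above the threshold, contributing 59 each; the remaining 6 contribute 0. Total contributed: 118.
Player G keeps 59 and receives 6.3 × 118 × 8/55 = 108.13 from the tour-expenses pool, for a payoff of 167.13.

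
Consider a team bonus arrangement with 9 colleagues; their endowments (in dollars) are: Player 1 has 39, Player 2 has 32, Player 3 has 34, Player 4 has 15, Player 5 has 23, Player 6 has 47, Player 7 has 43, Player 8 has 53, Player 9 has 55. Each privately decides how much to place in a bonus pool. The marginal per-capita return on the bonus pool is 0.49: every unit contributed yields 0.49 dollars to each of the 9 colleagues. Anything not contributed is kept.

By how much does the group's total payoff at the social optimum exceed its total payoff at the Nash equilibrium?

1162.81 dollars

The private return per contributed unit is 0.49 < 1 for everyone, so the Nash equilibrium is zero contribution and the group total is Σ E_j = 39 + 32 + 34 + 15 + 23 + 47 + 43 + 53 + 55 = 341.
Each contributed unit returns 4.410 to the group, so the social optimum is full contribution by everyone: group total = 4.410 × 341 = 1503.81.
Efficiency loss = (4.410 − 1) × 341 = 1162.81.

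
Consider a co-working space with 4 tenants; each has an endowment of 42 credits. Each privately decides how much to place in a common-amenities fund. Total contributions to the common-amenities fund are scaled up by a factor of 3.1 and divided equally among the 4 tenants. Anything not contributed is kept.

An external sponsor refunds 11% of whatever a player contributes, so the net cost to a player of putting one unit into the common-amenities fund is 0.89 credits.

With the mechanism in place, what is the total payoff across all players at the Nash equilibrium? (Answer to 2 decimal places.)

With the mechanism, a contributed unit returns (3.1/4) / 0.89 = 0.8708 per unit of net cost — still below 1 — so contributing 0 remains dominant for every player.
Everyone keeps their endowment and the group total is 4 × 42 = 168.

168.00 credits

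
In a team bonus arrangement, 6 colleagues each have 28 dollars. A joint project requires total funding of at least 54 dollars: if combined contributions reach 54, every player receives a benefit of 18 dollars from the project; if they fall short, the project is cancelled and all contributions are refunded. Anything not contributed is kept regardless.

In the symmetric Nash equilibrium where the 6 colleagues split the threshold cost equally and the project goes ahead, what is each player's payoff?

37 dollars

Equal share of the threshold: 54/6 = 9.
At this profile no one gains by cutting their contribution: any cut drops the total below 54, the project is cancelled, contributions are refunded, and the deviator ends with 28, which is less than 28 − 9 + 18 = 37. Contributing more than 9 just wastes the excess. So contributing exactly 9 is a best response.
Each player's payoff: 28 − 9 + 18 = 37.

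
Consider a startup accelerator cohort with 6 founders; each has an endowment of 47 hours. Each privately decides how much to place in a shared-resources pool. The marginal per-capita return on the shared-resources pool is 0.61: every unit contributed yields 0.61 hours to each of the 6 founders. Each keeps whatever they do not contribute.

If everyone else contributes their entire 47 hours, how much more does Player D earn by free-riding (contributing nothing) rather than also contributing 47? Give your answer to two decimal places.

Switching from a contribution of 47 to 0 lets Player D keep an extra 47 hours, but lowers the shared-resources pool by 47, which costs Player D their own share of that drop: 0.61 × 47 = 28.67.
Net gain = 47 − 28.67 = 18.33. The private return per contributed unit (0.61) is below 1, so free-riding is indeed the best response regardless of what the others do.

18.33 hours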